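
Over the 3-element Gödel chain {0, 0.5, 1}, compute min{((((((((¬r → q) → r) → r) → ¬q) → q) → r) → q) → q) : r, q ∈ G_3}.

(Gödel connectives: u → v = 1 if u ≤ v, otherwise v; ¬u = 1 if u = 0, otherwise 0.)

The minimum is attained at r = 0, q = 0.5:
  ¬r: Gödel ¬ of 0 = 1 (operand is 0)
  (¬r → q): 1 > 0.5, so result = 0.5
  ((¬r → q) → r): 0.5 > 0, so result = 0
  (((¬r → q) → r) → r): 0 ≤ 0, so result = 1
  ¬q: Gödel ¬ of 0.5 = 0 (operand ≠ 0)
  ((((¬r → q) → r) → r) → ¬q): 1 > 0, so result = 0
  (((((¬r → q) → r) → r) → ¬q) → q): 0 ≤ 0.5, so result = 1
  ((((((¬r → q) → r) → r) → ¬q) → q) → r): 1 > 0, so result = 0
  (((((((¬r → q) → r) → r) → ¬q) → q) → r) → q): 0 ≤ 0.5, so result = 1
  ((((((((¬r → q) → r) → r) → ¬q) → q) → r) → q) → q): 1 > 0.5, so result = 0.5
Checking all 9 assignments confirms none give a value below 0.50.

0.50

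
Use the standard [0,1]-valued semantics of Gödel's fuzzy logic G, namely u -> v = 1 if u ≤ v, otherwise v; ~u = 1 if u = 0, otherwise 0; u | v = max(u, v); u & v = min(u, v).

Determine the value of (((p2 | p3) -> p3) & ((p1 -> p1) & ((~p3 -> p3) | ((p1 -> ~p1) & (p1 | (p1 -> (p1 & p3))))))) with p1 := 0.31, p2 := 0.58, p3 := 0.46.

0.46

(p2 | p3) = max(0.58, 0.46) = 0.58
((p2 | p3) -> p3): 0.58 > 0.46, so result = 0.46
(p1 -> p1): 0.31 ≤ 0.31, so result = 1
~p3: Gödel ¬ of 0.46 = 0 (operand ≠ 0)
(~p3 -> p3): 0 ≤ 0.46, so result = 1
~p1: Gödel ¬ of 0.31 = 0 (operand ≠ 0)
(p1 -> ~p1): 0.31 > 0, so result = 0
(p1 & p3) = min(0.31, 0.46) = 0.31
(p1 -> (p1 & p3)): 0.31 ≤ 0.31, so result = 1
(p1 | (p1 -> (p1 & p3))) = max(0.31, 1) = 1
((p1 -> ~p1) & (p1 | (p1 -> (p1 & p3)))) = min(0, 1) = 0
((~p3 -> p3) | ((p1 -> ~p1) & (p1 | (p1 -> (p1 & p3))))) = max(1, 0) = 1
((p1 -> p1) & ((~p3 -> p3) | ((p1 -> ~p1) & (p1 | (p1 -> (p1 & p3)))))) = min(1, 1) = 1
(((p2 | p3) -> p3) & ((p1 -> p1) & ((~p3 -> p3) | ((p1 -> ~p1) & (p1 | (p1 -> (p1 & p3))))))) = min(0.46, 1) = 0.46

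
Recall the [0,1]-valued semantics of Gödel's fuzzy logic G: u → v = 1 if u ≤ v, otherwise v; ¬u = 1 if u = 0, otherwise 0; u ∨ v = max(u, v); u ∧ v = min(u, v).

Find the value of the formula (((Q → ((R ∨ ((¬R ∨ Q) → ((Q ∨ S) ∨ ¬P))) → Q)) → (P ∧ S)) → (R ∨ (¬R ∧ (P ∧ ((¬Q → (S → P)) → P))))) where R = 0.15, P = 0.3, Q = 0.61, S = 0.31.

0.15

¬R: Gödel ¬ of 0.15 = 0 (operand ≠ 0)
(¬R ∨ Q) = max(0, 0.61) = 0.61
(Q ∨ S) = max(0.61, 0.31) = 0.61
¬P: Gödel ¬ of 0.3 = 0 (operand ≠ 0)
((Q ∨ S) ∨ ¬P) = max(0.61, 0) = 0.61
((¬R ∨ Q) → ((Q ∨ S) ∨ ¬P)): 0.61 ≤ 0.61, so result = 1
(R ∨ ((¬R ∨ Q) → ((Q ∨ S) ∨ ¬P))) = max(0.15, 1) = 1
((R ∨ ((¬R ∨ Q) → ((Q ∨ S) ∨ ¬P))) → Q): 1 > 0.61, so result = 0.61
(Q → ((R ∨ ((¬R ∨ Q) → ((Q ∨ S) ∨ ¬P))) → Q)): 0.61 ≤ 0.61, so result = 1
(P ∧ S) = min(0.3, 0.31) = 0.3
((Q → ((R ∨ ((¬R ∨ Q) → ((Q ∨ S) ∨ ¬P))) → Q)) → (P ∧ S)): 1 > 0.3, so result = 0.3
¬R: Gödel ¬ of 0.15 = 0 (operand ≠ 0)
¬Q: Gödel ¬ of 0.61 = 0 (operand ≠ 0)
(S → P): 0.31 > 0.3, so result = 0.3
(¬Q → (S → P)): 0 ≤ 0.3, so result = 1
((¬Q → (S → P)) → P): 1 > 0.3, so result = 0.3
(P ∧ ((¬Q → (S → P)) → P)) = min(0.3, 0.3) = 0.3
(¬R ∧ (P ∧ ((¬Q → (S → P)) → P))) = min(0, 0.3) = 0
(R ∨ (¬R ∧ (P ∧ ((¬Q → (S → P)) → P)))) = max(0.15, 0) = 0.15
(((Q → ((R ∨ ((¬R ∨ Q) → ((Q ∨ S) ∨ ¬P))) → Q)) → (P ∧ S)) → (R ∨ (¬R ∧ (P ∧ ((¬Q → (S → P)) → P))))): 0.3 > 0.15, so result = 0.15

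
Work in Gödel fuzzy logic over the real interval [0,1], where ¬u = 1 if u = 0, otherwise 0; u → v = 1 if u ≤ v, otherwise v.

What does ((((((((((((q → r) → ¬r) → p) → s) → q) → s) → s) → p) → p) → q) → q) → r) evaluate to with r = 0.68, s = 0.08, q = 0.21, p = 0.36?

0.68

(q → r): 0.21 ≤ 0.68, so result = 1
¬r: Gödel ¬ of 0.68 = 0 (operand ≠ 0)
((q → r) → ¬r): 1 > 0, so result = 0
(((q → r) → ¬r) → p): 0 ≤ 0.36, so result = 1
((((q → r) → ¬r) → p) → s): 1 > 0.08, so result = 0.08
(((((q → r) → ¬r) → p) → s) → q): 0.08 ≤ 0.21, so result = 1
((((((q → r) → ¬r) → p) → s) → q) → s): 1 > 0.08, so result = 0.08
(((((((q → r) → ¬r) → p) → s) → q) → s) → s): 0.08 ≤ 0.08, so result = 1
((((((((q → r) → ¬r) → p) → s) → q) → s) → s) → p): 1 > 0.36, so result = 0.36
(((((((((q → r) → ¬r) → p) → s) → q) → s) → s) → p) → p): 0.36 ≤ 0.36, so result = 1
((((((((((q → r) → ¬r) → p) → s) → q) → s) → s) → p) → p) → q): 1 > 0.21, so result = 0.21
(((((((((((q → r) → ¬r) → p) → s) → q) → s) → s) → p) → p) → q) → q): 0.21 ≤ 0.21, so result = 1
((((((((((((q → r) → ¬r) → p) → s) → q) → s) → s) → p) → p) → q) → q) → r): 1 > 0.68, so result = 0.68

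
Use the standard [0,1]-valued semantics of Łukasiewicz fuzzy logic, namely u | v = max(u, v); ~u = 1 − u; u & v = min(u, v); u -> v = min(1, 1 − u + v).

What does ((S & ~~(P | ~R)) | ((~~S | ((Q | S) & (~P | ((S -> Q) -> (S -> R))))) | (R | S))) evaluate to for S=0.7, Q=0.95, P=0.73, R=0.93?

0.95

~R: Łukasiewicz ¬ gives 1 − 0.93 = 0.07
(P | ~R) = max(0.73, 0.07) = 0.73
~(P | ~R): Łukasiewicz ¬ gives 1 − 0.73 = 0.27
~~(P | ~R): Łukasiewicz ¬ gives 1 − 0.27 = 0.73
(S & ~~(P | ~R)) = min(0.7, 0.73) = 0.7
~S: Łukasiewicz ¬ gives 1 − 0.7 = 0.3
~~S: Łukasiewicz ¬ gives 1 − 0.3 = 0.7
(Q | S) = max(0.95, 0.7) = 0.95
~P: Łukasiewicz ¬ gives 1 − 0.73 = 0.27
(S -> Q): min(1, 1 − 0.7 + 0.95) = 1
(S -> R): min(1, 1 − 0.7 + 0.93) = 1
((S -> Q) -> (S -> R)): min(1, 1 − 1 + 1) = 1
(~P | ((S -> Q) -> (S -> R))) = max(0.27, 1) = 1
((Q | S) & (~P | ((S -> Q) -> (S -> R)))) = min(0.95, 1) = 0.95
(~~S | ((Q | S) & (~P | ((S -> Q) -> (S -> R))))) = max(0.7, 0.95) = 0.95
(R | S) = max(0.93, 0.7) = 0.93
((~~S | ((Q | S) & (~P | ((S -> Q) -> (S -> R))))) | (R | S)) = max(0.95, 0.93) = 0.95
((S & ~~(P | ~R)) | ((~~S | ((Q | S) & (~P | ((S -> Q) -> (S -> R))))) | (R | S))) = max(0.7, 0.95) = 0.95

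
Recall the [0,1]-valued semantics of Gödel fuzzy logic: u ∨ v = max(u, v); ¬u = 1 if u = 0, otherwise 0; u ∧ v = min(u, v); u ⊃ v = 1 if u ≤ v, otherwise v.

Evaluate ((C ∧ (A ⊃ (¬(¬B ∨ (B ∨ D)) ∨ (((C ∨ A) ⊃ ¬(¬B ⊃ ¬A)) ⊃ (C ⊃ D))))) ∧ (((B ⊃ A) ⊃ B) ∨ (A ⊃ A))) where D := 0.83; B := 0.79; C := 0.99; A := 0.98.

0.99

¬B: Gödel ¬ of 0.79 = 0 (operand ≠ 0)
(B ∨ D) = max(0.79, 0.83) = 0.83
(¬B ∨ (B ∨ D)) = max(0, 0.83) = 0.83
¬(¬B ∨ (B ∨ D)): Gödel ¬ of 0.83 = 0 (operand ≠ 0)
(C ∨ A) = max(0.99, 0.98) = 0.99
¬B: Gödel ¬ of 0.79 = 0 (operand ≠ 0)
¬A: Gödel ¬ of 0.98 = 0 (operand ≠ 0)
(¬B ⊃ ¬A): 0 ≤ 0, so result = 1
¬(¬B ⊃ ¬A): Gödel ¬ of 1 = 0 (operand ≠ 0)
((C ∨ A) ⊃ ¬(¬B ⊃ ¬A)): 0.99 > 0, so result = 0
(C ⊃ D): 0.99 > 0.83, so result = 0.83
(((C ∨ A) ⊃ ¬(¬B ⊃ ¬A)) ⊃ (C ⊃ D)): 0 ≤ 0.83, so result = 1
(¬(¬B ∨ (B ∨ D)) ∨ (((C ∨ A) ⊃ ¬(¬B ⊃ ¬A)) ⊃ (C ⊃ D))) = max(0, 1) = 1
(A ⊃ (¬(¬B ∨ (B ∨ D)) ∨ (((C ∨ A) ⊃ ¬(¬B ⊃ ¬A)) ⊃ (C ⊃ D)))): 0.98 ≤ 1, so result = 1
(C ∧ (A ⊃ (¬(¬B ∨ (B ∨ D)) ∨ (((C ∨ A) ⊃ ¬(¬B ⊃ ¬A)) ⊃ (C ⊃ D))))) = min(0.99, 1) = 0.99
(B ⊃ A): 0.79 ≤ 0.98, so result = 1
((B ⊃ A) ⊃ B): 1 > 0.79, so result = 0.79
(A ⊃ A): 0.98 ≤ 0.98, so result = 1
(((B ⊃ A) ⊃ B) ∨ (A ⊃ A)) = max(0.79, 1) = 1
((C ∧ (A ⊃ (¬(¬B ∨ (B ∨ D)) ∨ (((C ∨ A) ⊃ ¬(¬B ⊃ ¬A)) ⊃ (C ⊃ D))))) ∧ (((B ⊃ A) ⊃ B) ∨ (A ⊃ A))) = min(0.99, 1) = 0.99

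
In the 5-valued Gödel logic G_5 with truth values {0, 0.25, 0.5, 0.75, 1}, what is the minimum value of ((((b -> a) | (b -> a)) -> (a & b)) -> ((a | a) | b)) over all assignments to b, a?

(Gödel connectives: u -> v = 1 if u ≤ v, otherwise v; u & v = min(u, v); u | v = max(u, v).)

0.25

The minimum is attained at b = 0.25, a = 0:
  (b -> a): 0.25 > 0, so result = 0
  (b -> a): 0.25 > 0, so result = 0
  ((b -> a) | (b -> a)) = max(0, 0) = 0
  (a & b) = min(0, 0.25) = 0
  (((b -> a) | (b -> a)) -> (a & b)): 0 ≤ 0, so result = 1
  (a | a) = max(0, 0) = 0
  ((a | a) | b) = max(0, 0.25) = 0.25
  ((((b -> a) | (b -> a)) -> (a & b)) -> ((a | a) | b)): 1 > 0.25, so result = 0.25
Checking all 25 assignments confirms none give a value below 0.25.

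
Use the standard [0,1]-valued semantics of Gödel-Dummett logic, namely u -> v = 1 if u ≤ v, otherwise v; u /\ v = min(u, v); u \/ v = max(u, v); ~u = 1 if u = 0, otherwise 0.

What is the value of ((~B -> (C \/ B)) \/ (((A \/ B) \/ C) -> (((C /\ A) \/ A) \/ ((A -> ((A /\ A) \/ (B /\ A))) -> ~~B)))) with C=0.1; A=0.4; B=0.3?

1.00

~B: Gödel ¬ of 0.3 = 0 (operand ≠ 0)
(C \/ B) = max(0.1, 0.3) = 0.3
(~B -> (C \/ B)): 0 ≤ 0.3, so result = 1
(A \/ B) = max(0.4, 0.3) = 0.4
((A \/ B) \/ C) = max(0.4, 0.1) = 0.4
(C /\ A) = min(0.1, 0.4) = 0.1
((C /\ A) \/ A) = max(0.1, 0.4) = 0.4
(A /\ A) = min(0.4, 0.4) = 0.4
(B /\ A) = min(0.3, 0.4) = 0.3
((A /\ A) \/ (B /\ A)) = max(0.4, 0.3) = 0.4
(A -> ((A /\ A) \/ (B /\ A))): 0.4 ≤ 0.4, so result = 1
~B: Gödel ¬ of 0.3 = 0 (operand ≠ 0)
~~B: Gödel ¬ of 0 = 1 (operand is 0)
((A -> ((A /\ A) \/ (B /\ A))) -> ~~B): 1 ≤ 1, so result = 1
(((C /\ A) \/ A) \/ ((A -> ((A /\ A) \/ (B /\ A))) -> ~~B)) = max(0.4, 1) = 1
(((A \/ B) \/ C) -> (((C /\ A) \/ A) \/ ((A -> ((A /\ A) \/ (B /\ A))) -> ~~B))): 0.4 ≤ 1, so result = 1
((~B -> (C \/ B)) \/ (((A \/ B) \/ C) -> (((C /\ A) \/ A) \/ ((A -> ((A /\ A) \/ (B /\ A))) -> ~~B)))) = max(1, 1) = 1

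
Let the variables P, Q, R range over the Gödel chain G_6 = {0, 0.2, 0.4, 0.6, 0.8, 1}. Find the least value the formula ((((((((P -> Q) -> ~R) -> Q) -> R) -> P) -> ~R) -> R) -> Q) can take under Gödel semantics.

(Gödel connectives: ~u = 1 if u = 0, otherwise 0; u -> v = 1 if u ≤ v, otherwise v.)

0.00

The minimum is attained at P = 0, Q = 0, R = 0.2:
  (P -> Q): 0 ≤ 0, so result = 1
  ~R: Gödel ¬ of 0.2 = 0 (operand ≠ 0)
  ((P -> Q) -> ~R): 1 > 0, so result = 0
  (((P -> Q) -> ~R) -> Q): 0 ≤ 0, so result = 1
  ((((P -> Q) -> ~R) -> Q) -> R): 1 > 0.2, so result = 0.2
  (((((P -> Q) -> ~R) -> Q) -> R) -> P): 0.2 > 0, so result = 0
  ~R: Gödel ¬ of 0.2 = 0 (operand ≠ 0)
  ((((((P -> Q) -> ~R) -> Q) -> R) -> P) -> ~R): 0 ≤ 0, so result = 1
  (((((((P -> Q) -> ~R) -> Q) -> R) -> P) -> ~R) -> R): 1 > 0.2, so result = 0.2
  ((((((((P -> Q) -> ~R) -> Q) -> R) -> P) -> ~R) -> R) -> Q): 0.2 > 0, so result = 0
Checking all 216 assignments confirms none give a value below 0.00.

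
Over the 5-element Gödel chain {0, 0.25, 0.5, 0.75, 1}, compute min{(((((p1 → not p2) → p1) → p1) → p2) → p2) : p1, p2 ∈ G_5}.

The minimum is attained at p1 = 0.25, p2 = 0.25:
  not p2: Gödel ¬ of 0.25 = 0 (operand ≠ 0)
  (p1 → not p2): 0.25 > 0, so result = 0
  ((p1 → not p2) → p1): 0 ≤ 0.25, so result = 1
  (((p1 → not p2) → p1) → p1): 1 > 0.25, so result = 0.25
  ((((p1 → not p2) → p1) → p1) → p2): 0.25 ≤ 0.25, so result = 1
  (((((p1 → not p2) → p1) → p1) → p2) → p2): 1 > 0.25, so result = 0.25
Checking all 25 assignments confirms none give a value below 0.25.

0.25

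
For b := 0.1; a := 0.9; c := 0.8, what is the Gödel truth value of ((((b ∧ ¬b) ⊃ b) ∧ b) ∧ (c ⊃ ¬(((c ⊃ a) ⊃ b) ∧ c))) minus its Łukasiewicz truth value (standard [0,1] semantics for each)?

-0.10

Gödel evaluation:
  ¬b: Gödel ¬ of 0.1 = 0 (operand ≠ 0)
  (b ∧ ¬b) = min(0.1, 0) = 0
  ((b ∧ ¬b) ⊃ b): 0 ≤ 0.1, so result = 1
  (((b ∧ ¬b) ⊃ b) ∧ b) = min(1, 0.1) = 0.1
  (c ⊃ a): 0.8 ≤ 0.9, so result = 1
  ((c ⊃ a) ⊃ b): 1 > 0.1, so result = 0.1
  (((c ⊃ a) ⊃ b) ∧ c) = min(0.1, 0.8) = 0.1
  ¬(((c ⊃ a) ⊃ b) ∧ c): Gödel ¬ of 0.1 = 0 (operand ≠ 0)
  (c ⊃ ¬(((c ⊃ a) ⊃ b) ∧ c)): 0.8 > 0, so result = 0
  ((((b ∧ ¬b) ⊃ b) ∧ b) ∧ (c ⊃ ¬(((c ⊃ a) ⊃ b) ∧ c))) = min(0.1, 0) = 0
  Gödel value = 0
Łukasiewicz evaluation:
  ¬b: Łukasiewicz ¬ gives 1 − 0.1 = 0.9
  (b ∧ ¬b) = min(0.1, 0.9) = 0.1
  ((b ∧ ¬b) ⊃ b): min(1, 1 − 0.1 + 0.1) = 1
  (((b ∧ ¬b) ⊃ b) ∧ b) = min(1, 0.1) = 0.1
  (c ⊃ a): min(1, 1 − 0.8 + 0.9) = 1
  ((c ⊃ a) ⊃ b): min(1, 1 − 1 + 0.1) = 0.1
  (((c ⊃ a) ⊃ b) ∧ c) = min(0.1, 0.8) = 0.1
  ¬(((c ⊃ a) ⊃ b) ∧ c): Łukasiewicz ¬ gives 1 − 0.1 = 0.9
  (c ⊃ ¬(((c ⊃ a) ⊃ b) ∧ c)): min(1, 1 − 0.8 + 0.9) = 1
  ((((b ∧ ¬b) ⊃ b) ∧ b) ∧ (c ⊃ ¬(((c ⊃ a) ⊃ b) ∧ c))) = min(0.1, 1) = 0.1
  Łukasiewicz value = 0.1
Difference: 0 − 0.1 = -0.10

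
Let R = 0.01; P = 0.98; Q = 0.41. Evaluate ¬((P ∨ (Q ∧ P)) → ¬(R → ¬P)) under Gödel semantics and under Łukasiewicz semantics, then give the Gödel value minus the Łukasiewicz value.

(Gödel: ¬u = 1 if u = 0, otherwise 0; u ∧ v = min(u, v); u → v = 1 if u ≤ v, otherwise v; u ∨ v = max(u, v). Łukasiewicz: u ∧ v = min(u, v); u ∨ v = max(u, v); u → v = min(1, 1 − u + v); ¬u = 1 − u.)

-0.98

Gödel evaluation:
  (Q ∧ P) = min(0.41, 0.98) = 0.41
  (P ∨ (Q ∧ P)) = max(0.98, 0.41) = 0.98
  ¬P: Gödel ¬ of 0.98 = 0 (operand ≠ 0)
  (R → ¬P): 0.01 > 0, so result = 0
  ¬(R → ¬P): Gödel ¬ of 0 = 1 (operand is 0)
  ((P ∨ (Q ∧ P)) → ¬(R → ¬P)): 0.98 ≤ 1, so result = 1
  ¬((P ∨ (Q ∧ P)) → ¬(R → ¬P)): Gödel ¬ of 1 = 0 (operand ≠ 0)
  Gödel value = 0
Łukasiewicz evaluation:
  (Q ∧ P) = min(0.41, 0.98) = 0.41
  (P ∨ (Q ∧ P)) = max(0.98, 0.41) = 0.98
  ¬P: Łukasiewicz ¬ gives 1 − 0.98 = 0.02
  (R → ¬P): min(1, 1 − 0.01 + 0.02) = 1
  ¬(R → ¬P): Łukasiewicz ¬ gives 1 − 1 = 0
  ((P ∨ (Q ∧ P)) → ¬(R → ¬P)): min(1, 1 − 0.98 + 0) = 0.02
  ¬((P ∨ (Q ∧ P)) → ¬(R → ¬P)): Łukasiewicz ¬ gives 1 − 0.02 = 0.98
  Łukasiewicz value = 0.98
Difference: 0 − 0.98 = -0.98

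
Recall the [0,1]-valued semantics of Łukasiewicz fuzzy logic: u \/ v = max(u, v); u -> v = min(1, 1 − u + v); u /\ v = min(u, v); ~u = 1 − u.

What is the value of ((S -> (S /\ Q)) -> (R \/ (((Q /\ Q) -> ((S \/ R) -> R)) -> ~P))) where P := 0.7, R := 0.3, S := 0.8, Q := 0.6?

(S /\ Q) = min(0.8, 0.6) = 0.6
(S -> (S /\ Q)): min(1, 1 − 0.8 + 0.6) = 0.8
(Q /\ Q) = min(0.6, 0.6) = 0.6
(S \/ R) = max(0.8, 0.3) = 0.8
((S \/ R) -> R): min(1, 1 − 0.8 + 0.3) = 0.5
((Q /\ Q) -> ((S \/ R) -> R)): min(1, 1 − 0.6 + 0.5) = 0.9
~P: Łukasiewicz ¬ gives 1 − 0.7 = 0.3
(((Q /\ Q) -> ((S \/ R) -> R)) -> ~P): min(1, 1 − 0.9 + 0.3) = 0.4
(R \/ (((Q /\ Q) -> ((S \/ R) -> R)) -> ~P)) = max(0.3, 0.4) = 0.4
((S -> (S /\ Q)) -> (R \/ (((Q /\ Q) -> ((S \/ R) -> R)) -> ~P))): min(1, 1 − 0.8 + 0.4) = 0.6

0.60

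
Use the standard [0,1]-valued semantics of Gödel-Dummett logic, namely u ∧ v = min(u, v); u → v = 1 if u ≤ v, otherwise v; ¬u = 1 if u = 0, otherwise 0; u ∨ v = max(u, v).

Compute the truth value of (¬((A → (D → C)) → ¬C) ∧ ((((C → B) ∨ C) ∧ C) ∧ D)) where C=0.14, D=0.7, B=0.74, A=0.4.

0.14

(D → C): 0.7 > 0.14, so result = 0.14
(A → (D → C)): 0.4 > 0.14, so result = 0.14
¬C: Gödel ¬ of 0.14 = 0 (operand ≠ 0)
((A → (D → C)) → ¬C): 0.14 > 0, so result = 0
¬((A → (D → C)) → ¬C): Gödel ¬ of 0 = 1 (operand is 0)
(C → B): 0.14 ≤ 0.74, so result = 1
((C → B) ∨ C) = max(1, 0.14) = 1
(((C → B) ∨ C) ∧ C) = min(1, 0.14) = 0.14
((((C → B) ∨ C) ∧ C) ∧ D) = min(0.14, 0.7) = 0.14
(¬((A → (D → C)) → ¬C) ∧ ((((C → B) ∨ C) ∧ C) ∧ D)) = min(1, 0.14) = 0.14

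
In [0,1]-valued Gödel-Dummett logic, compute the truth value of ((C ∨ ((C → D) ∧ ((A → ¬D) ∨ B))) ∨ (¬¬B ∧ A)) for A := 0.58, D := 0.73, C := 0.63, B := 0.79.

0.79

(C → D): 0.63 ≤ 0.73, so result = 1
¬D: Gödel ¬ of 0.73 = 0 (operand ≠ 0)
(A → ¬D): 0.58 > 0, so result = 0
((A → ¬D) ∨ B) = max(0, 0.79) = 0.79
((C → D) ∧ ((A → ¬D) ∨ B)) = min(1, 0.79) = 0.79
(C ∨ ((C → D) ∧ ((A → ¬D) ∨ B))) = max(0.63, 0.79) = 0.79
¬B: Gödel ¬ of 0.79 = 0 (operand ≠ 0)
¬¬B: Gödel ¬ of 0 = 1 (operand is 0)
(¬¬B ∧ A) = min(1, 0.58) = 0.58
((C ∨ ((C → D) ∧ ((A → ¬D) ∨ B))) ∨ (¬¬B ∧ A)) = max(0.79, 0.58) = 0.79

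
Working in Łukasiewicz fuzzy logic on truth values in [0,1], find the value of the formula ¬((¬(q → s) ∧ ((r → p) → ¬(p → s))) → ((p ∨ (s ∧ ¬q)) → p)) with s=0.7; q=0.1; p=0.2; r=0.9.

0.00

(q → s): min(1, 1 − 0.1 + 0.7) = 1
¬(q → s): Łukasiewicz ¬ gives 1 − 1 = 0
(r → p): min(1, 1 − 0.9 + 0.2) = 0.3
(p → s): min(1, 1 − 0.2 + 0.7) = 1
¬(p → s): Łukasiewicz ¬ gives 1 − 1 = 0
((r → p) → ¬(p → s)): min(1, 1 − 0.3 + 0) = 0.7
(¬(q → s) ∧ ((r → p) → ¬(p → s))) = min(0, 0.7) = 0
¬q: Łukasiewicz ¬ gives 1 − 0.1 = 0.9
(s ∧ ¬q) = min(0.7, 0.9) = 0.7
(p ∨ (s ∧ ¬q)) = max(0.2, 0.7) = 0.7
((p ∨ (s ∧ ¬q)) → p): min(1, 1 − 0.7 + 0.2) = 0.5
((¬(q → s) ∧ ((r → p) → ¬(p → s))) → ((p ∨ (s ∧ ¬q)) → p)): min(1, 1 − 0 + 0.5) = 1
¬((¬(q → s) ∧ ((r → p) → ¬(p → s))) → ((p ∨ (s ∧ ¬q)) → p)): Łukasiewicz ¬ gives 1 − 1 = 0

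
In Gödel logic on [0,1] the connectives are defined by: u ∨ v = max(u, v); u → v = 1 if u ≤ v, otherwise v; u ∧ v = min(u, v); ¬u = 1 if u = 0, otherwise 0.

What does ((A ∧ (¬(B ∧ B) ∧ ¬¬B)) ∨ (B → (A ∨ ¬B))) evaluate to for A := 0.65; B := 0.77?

(B ∧ B) = min(0.77, 0.77) = 0.77
¬(B ∧ B): Gödel ¬ of 0.77 = 0 (operand ≠ 0)
¬B: Gödel ¬ of 0.77 = 0 (operand ≠ 0)
¬¬B: Gödel ¬ of 0 = 1 (operand is 0)
(¬(B ∧ B) ∧ ¬¬B) = min(0, 1) = 0
(A ∧ (¬(B ∧ B) ∧ ¬¬B)) = min(0.65, 0) = 0
¬B: Gödel ¬ of 0.77 = 0 (operand ≠ 0)
(A ∨ ¬B) = max(0.65, 0) = 0.65
(B → (A ∨ ¬B)): 0.77 > 0.65, so result = 0.65
((A ∧ (¬(B ∧ B) ∧ ¬¬B)) ∨ (B → (A ∨ ¬B))) = max(0, 0.65) = 0.65

0.65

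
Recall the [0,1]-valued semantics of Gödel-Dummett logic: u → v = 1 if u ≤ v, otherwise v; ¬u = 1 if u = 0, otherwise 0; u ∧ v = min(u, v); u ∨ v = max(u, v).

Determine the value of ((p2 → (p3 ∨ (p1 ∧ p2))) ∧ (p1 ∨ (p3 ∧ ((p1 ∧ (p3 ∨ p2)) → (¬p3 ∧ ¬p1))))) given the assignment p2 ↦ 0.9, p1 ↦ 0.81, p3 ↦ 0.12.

(p1 ∧ p2) = min(0.81, 0.9) = 0.81
(p3 ∨ (p1 ∧ p2)) = max(0.12, 0.81) = 0.81
(p2 → (p3 ∨ (p1 ∧ p2))): 0.9 > 0.81, so result = 0.81
(p3 ∨ p2) = max(0.12, 0.9) = 0.9
(p1 ∧ (p3 ∨ p2)) = min(0.81, 0.9) = 0.81
¬p3: Gödel ¬ of 0.12 = 0 (operand ≠ 0)
¬p1: Gödel ¬ of 0.81 = 0 (operand ≠ 0)
(¬p3 ∧ ¬p1) = min(0, 0) = 0
((p1 ∧ (p3 ∨ p2)) → (¬p3 ∧ ¬p1)): 0.81 > 0, so result = 0
(p3 ∧ ((p1 ∧ (p3 ∨ p2)) → (¬p3 ∧ ¬p1))) = min(0.12, 0) = 0
(p1 ∨ (p3 ∧ ((p1 ∧ (p3 ∨ p2)) → (¬p3 ∧ ¬p1)))) = max(0.81, 0) = 0.81
((p2 → (p3 ∨ (p1 ∧ p2))) ∧ (p1 ∨ (p3 ∧ ((p1 ∧ (p3 ∨ p2)) → (¬p3 ∧ ¬p1))))) = min(0.81, 0.81) = 0.81

0.81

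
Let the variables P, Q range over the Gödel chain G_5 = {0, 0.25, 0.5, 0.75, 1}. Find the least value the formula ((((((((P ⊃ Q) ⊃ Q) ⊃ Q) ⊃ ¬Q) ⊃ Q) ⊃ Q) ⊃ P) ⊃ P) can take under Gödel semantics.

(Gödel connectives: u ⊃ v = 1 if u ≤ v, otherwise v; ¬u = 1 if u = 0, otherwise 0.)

The minimum is attained at P = 0.25, Q = 0.25:
  (P ⊃ Q): 0.25 ≤ 0.25, so result = 1
  ((P ⊃ Q) ⊃ Q): 1 > 0.25, so result = 0.25
  (((P ⊃ Q) ⊃ Q) ⊃ Q): 0.25 ≤ 0.25, so result = 1
  ¬Q: Gödel ¬ of 0.25 = 0 (operand ≠ 0)
  ((((P ⊃ Q) ⊃ Q) ⊃ Q) ⊃ ¬Q): 1 > 0, so result = 0
  (((((P ⊃ Q) ⊃ Q) ⊃ Q) ⊃ ¬Q) ⊃ Q): 0 ≤ 0.25, so result = 1
  ((((((P ⊃ Q) ⊃ Q) ⊃ Q) ⊃ ¬Q) ⊃ Q) ⊃ Q): 1 > 0.25, so result = 0.25
  (((((((P ⊃ Q) ⊃ Q) ⊃ Q) ⊃ ¬Q) ⊃ Q) ⊃ Q) ⊃ P): 0.25 ≤ 0.25, so result = 1
  ((((((((P ⊃ Q) ⊃ Q) ⊃ Q) ⊃ ¬Q) ⊃ Q) ⊃ Q) ⊃ P) ⊃ P): 1 > 0.25, so result = 0.25
Checking all 25 assignments confirms none give a value below 0.25.

0.25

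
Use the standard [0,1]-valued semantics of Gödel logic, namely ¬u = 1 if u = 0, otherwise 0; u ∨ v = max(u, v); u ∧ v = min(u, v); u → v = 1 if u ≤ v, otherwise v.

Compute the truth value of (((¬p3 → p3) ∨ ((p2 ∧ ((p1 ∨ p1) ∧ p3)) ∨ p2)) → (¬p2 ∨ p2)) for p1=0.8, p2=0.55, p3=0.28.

¬p3: Gödel ¬ of 0.28 = 0 (operand ≠ 0)
(¬p3 → p3): 0 ≤ 0.28, so result = 1
(p1 ∨ p1) = max(0.8, 0.8) = 0.8
((p1 ∨ p1) ∧ p3) = min(0.8, 0.28) = 0.28
(p2 ∧ ((p1 ∨ p1) ∧ p3)) = min(0.55, 0.28) = 0.28
((p2 ∧ ((p1 ∨ p1) ∧ p3)) ∨ p2) = max(0.28, 0.55) = 0.55
((¬p3 → p3) ∨ ((p2 ∧ ((p1 ∨ p1) ∧ p3)) ∨ p2)) = max(1, 0.55) = 1
¬p2: Gödel ¬ of 0.55 = 0 (operand ≠ 0)
(¬p2 ∨ p2) = max(0, 0.55) = 0.55
(((¬p3 → p3) ∨ ((p2 ∧ ((p1 ∨ p1) ∧ p3)) ∨ p2)) → (¬p2 ∨ p2)): 1 > 0.55, so result = 0.55

0.55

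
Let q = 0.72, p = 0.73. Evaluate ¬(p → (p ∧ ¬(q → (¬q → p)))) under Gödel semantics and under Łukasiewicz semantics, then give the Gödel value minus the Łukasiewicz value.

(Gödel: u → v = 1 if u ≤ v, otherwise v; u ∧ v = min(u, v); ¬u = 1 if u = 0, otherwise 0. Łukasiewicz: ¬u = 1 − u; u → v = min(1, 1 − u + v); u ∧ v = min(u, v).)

Gödel evaluation:
  ¬q: Gödel ¬ of 0.72 = 0 (operand ≠ 0)
  (¬q → p): 0 ≤ 0.73, so result = 1
  (q → (¬q → p)): 0.72 ≤ 1, so result = 1
  ¬(q → (¬q → p)): Gödel ¬ of 1 = 0 (operand ≠ 0)
  (p ∧ ¬(q → (¬q → p))) = min(0.73, 0) = 0
  (p → (p ∧ ¬(q → (¬q → p)))): 0.73 > 0, so result = 0
  ¬(p → (p ∧ ¬(q → (¬q → p)))): Gödel ¬ of 0 = 1 (operand is 0)
  Gödel value = 1
Łukasiewicz evaluation:
  ¬q: Łukasiewicz ¬ gives 1 − 0.72 = 0.28
  (¬q → p): min(1, 1 − 0.28 + 0.73) = 1
  (q → (¬q → p)): min(1, 1 − 0.72 + 1) = 1
  ¬(q → (¬q → p)): Łukasiewicz ¬ gives 1 − 1 = 0
  (p ∧ ¬(q → (¬q → p))) = min(0.73, 0) = 0
  (p → (p ∧ ¬(q → (¬q → p)))): min(1, 1 − 0.73 + 0) = 0.27
  ¬(p → (p ∧ ¬(q → (¬q → p)))): Łukasiewicz ¬ gives 1 − 0.27 = 0.73
  Łukasiewicz value = 0.73
Difference: 1 − 0.73 = 0.27

0.27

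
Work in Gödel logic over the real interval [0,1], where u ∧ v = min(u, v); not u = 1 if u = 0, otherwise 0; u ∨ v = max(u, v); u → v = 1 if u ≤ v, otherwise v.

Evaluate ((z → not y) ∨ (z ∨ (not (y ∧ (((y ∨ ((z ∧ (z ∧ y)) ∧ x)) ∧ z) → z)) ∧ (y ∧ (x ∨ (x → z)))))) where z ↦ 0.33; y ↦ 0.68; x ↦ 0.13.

0.33

not y: Gödel ¬ of 0.68 = 0 (operand ≠ 0)
(z → not y): 0.33 > 0, so result = 0
(z ∧ y) = min(0.33, 0.68) = 0.33
(z ∧ (z ∧ y)) = min(0.33, 0.33) = 0.33
((z ∧ (z ∧ y)) ∧ x) = min(0.33, 0.13) = 0.13
(y ∨ ((z ∧ (z ∧ y)) ∧ x)) = max(0.68, 0.13) = 0.68
((y ∨ ((z ∧ (z ∧ y)) ∧ x)) ∧ z) = min(0.68, 0.33) = 0.33
(((y ∨ ((z ∧ (z ∧ y)) ∧ x)) ∧ z) → z): 0.33 ≤ 0.33, so result = 1
(y ∧ (((y ∨ ((z ∧ (z ∧ y)) ∧ x)) ∧ z) → z)) = min(0.68, 1) = 0.68
not (y ∧ (((y ∨ ((z ∧ (z ∧ y)) ∧ x)) ∧ z) → z)): Gödel ¬ of 0.68 = 0 (operand ≠ 0)
(x → z): 0.13 ≤ 0.33, so result = 1
(x ∨ (x → z)) = max(0.13, 1) = 1
(y ∧ (x ∨ (x → z))) = min(0.68, 1) = 0.68
(not (y ∧ (((y ∨ ((z ∧ (z ∧ y)) ∧ x)) ∧ z) → z)) ∧ (y ∧ (x ∨ (x → z)))) = min(0, 0.68) = 0
(z ∨ (not (y ∧ (((y ∨ ((z ∧ (z ∧ y)) ∧ x)) ∧ z) → z)) ∧ (y ∧ (x ∨ (x → z))))) = max(0.33, 0) = 0.33
((z → not y) ∨ (z ∨ (not (y ∧ (((y ∨ ((z ∧ (z ∧ y)) ∧ x)) ∧ z) → z)) ∧ (y ∧ (x ∨ (x → z)))))) = max(0, 0.33) = 0.33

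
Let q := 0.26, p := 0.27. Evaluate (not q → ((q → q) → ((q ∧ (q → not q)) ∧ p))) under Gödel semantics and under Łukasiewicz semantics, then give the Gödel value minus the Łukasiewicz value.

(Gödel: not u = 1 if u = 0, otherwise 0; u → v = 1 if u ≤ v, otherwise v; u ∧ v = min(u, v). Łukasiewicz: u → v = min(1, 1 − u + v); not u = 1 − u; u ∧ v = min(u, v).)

Gödel evaluation:
  not q: Gödel ¬ of 0.26 = 0 (operand ≠ 0)
  (q → q): 0.26 ≤ 0.26, so result = 1
  not q: Gödel ¬ of 0.26 = 0 (operand ≠ 0)
  (q → not q): 0.26 > 0, so result = 0
  (q ∧ (q → not q)) = min(0.26, 0) = 0
  ((q ∧ (q → not q)) ∧ p) = min(0, 0.27) = 0
  ((q → q) → ((q ∧ (q → not q)) ∧ p)): 1 > 0, so result = 0
  (not q → ((q → q) → ((q ∧ (q → not q)) ∧ p))): 0 ≤ 0, so result = 1
  Gödel value = 1
Łukasiewicz evaluation:
  not q: Łukasiewicz ¬ gives 1 − 0.26 = 0.74
  (q → q): min(1, 1 − 0.26 + 0.26) = 1
  not q: Łukasiewicz ¬ gives 1 − 0.26 = 0.74
  (q → not q): min(1, 1 − 0.26 + 0.74) = 1
  (q ∧ (q → not q)) = min(0.26, 1) = 0.26
  ((q ∧ (q → not q)) ∧ p) = min(0.26, 0.27) = 0.26
  ((q → q) → ((q ∧ (q → not q)) ∧ p)): min(1, 1 − 1 + 0.26) = 0.26
  (not q → ((q → q) → ((q ∧ (q → not q)) ∧ p))): min(1, 1 − 0.74 + 0.26) = 0.52
  Łukasiewicz value = 0.52
Difference: 1 − 0.52 = 0.48

0.48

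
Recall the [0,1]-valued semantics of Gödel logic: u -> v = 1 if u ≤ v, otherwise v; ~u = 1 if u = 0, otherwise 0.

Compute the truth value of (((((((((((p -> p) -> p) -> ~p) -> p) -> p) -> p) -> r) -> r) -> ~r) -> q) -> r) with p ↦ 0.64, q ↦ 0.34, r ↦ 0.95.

(p -> p): 0.64 ≤ 0.64, so result = 1
((p -> p) -> p): 1 > 0.64, so result = 0.64
~p: Gödel ¬ of 0.64 = 0 (operand ≠ 0)
(((p -> p) -> p) -> ~p): 0.64 > 0, so result = 0
((((p -> p) -> p) -> ~p) -> p): 0 ≤ 0.64, so result = 1
(((((p -> p) -> p) -> ~p) -> p) -> p): 1 > 0.64, so result = 0.64
((((((p -> p) -> p) -> ~p) -> p) -> p) -> p): 0.64 ≤ 0.64, so result = 1
(((((((p -> p) -> p) -> ~p) -> p) -> p) -> p) -> r): 1 > 0.95, so result = 0.95
((((((((p -> p) -> p) -> ~p) -> p) -> p) -> p) -> r) -> r): 0.95 ≤ 0.95, so result = 1
~r: Gödel ¬ of 0.95 = 0 (operand ≠ 0)
(((((((((p -> p) -> p) -> ~p) -> p) -> p) -> p) -> r) -> r) -> ~r): 1 > 0, so result = 0
((((((((((p -> p) -> p) -> ~p) -> p) -> p) -> p) -> r) -> r) -> ~r) -> q): 0 ≤ 0.34, so result = 1
(((((((((((p -> p) -> p) -> ~p) -> p) -> p) -> p) -> r) -> r) -> ~r) -> q) -> r): 1 > 0.95, so result = 0.95

0.95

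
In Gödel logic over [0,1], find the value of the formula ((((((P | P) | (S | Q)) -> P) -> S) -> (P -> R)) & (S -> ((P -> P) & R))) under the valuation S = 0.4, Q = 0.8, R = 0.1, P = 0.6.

(P | P) = max(0.6, 0.6) = 0.6
(S | Q) = max(0.4, 0.8) = 0.8
((P | P) | (S | Q)) = max(0.6, 0.8) = 0.8
(((P | P) | (S | Q)) -> P): 0.8 > 0.6, so result = 0.6
((((P | P) | (S | Q)) -> P) -> S): 0.6 > 0.4, so result = 0.4
(P -> R): 0.6 > 0.1, so result = 0.1
(((((P | P) | (S | Q)) -> P) -> S) -> (P -> R)): 0.4 > 0.1, so result = 0.1
(P -> P): 0.6 ≤ 0.6, so result = 1
((P -> P) & R) = min(1, 0.1) = 0.1
(S -> ((P -> P) & R)): 0.4 > 0.1, so result = 0.1
((((((P | P) | (S | Q)) -> P) -> S) -> (P -> R)) & (S -> ((P -> P) & R))) = min(0.1, 0.1) = 0.1

0.10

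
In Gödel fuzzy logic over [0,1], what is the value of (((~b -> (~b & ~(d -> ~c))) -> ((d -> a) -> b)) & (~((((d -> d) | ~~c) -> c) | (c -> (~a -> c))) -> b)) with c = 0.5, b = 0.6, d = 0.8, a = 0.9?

~b: Gödel ¬ of 0.6 = 0 (operand ≠ 0)
~b: Gödel ¬ of 0.6 = 0 (operand ≠ 0)
~c: Gödel ¬ of 0.5 = 0 (operand ≠ 0)
(d -> ~c): 0.8 > 0, so result = 0
~(d -> ~c): Gödel ¬ of 0 = 1 (operand is 0)
(~b & ~(d -> ~c)) = min(0, 1) = 0
(~b -> (~b & ~(d -> ~c))): 0 ≤ 0, so result = 1
(d -> a): 0.8 ≤ 0.9, so result = 1
((d -> a) -> b): 1 > 0.6, so result = 0.6
((~b -> (~b & ~(d -> ~c))) -> ((d -> a) -> b)): 1 > 0.6, so result = 0.6
(d -> d): 0.8 ≤ 0.8, so result = 1
~c: Gödel ¬ of 0.5 = 0 (operand ≠ 0)
~~c: Gödel ¬ of 0 = 1 (operand is 0)
((d -> d) | ~~c) = max(1, 1) = 1
(((d -> d) | ~~c) -> c): 1 > 0.5, so result = 0.5
~a: Gödel ¬ of 0.9 = 0 (operand ≠ 0)
(~a -> c): 0 ≤ 0.5, so result = 1
(c -> (~a -> c)): 0.5 ≤ 1, so result = 1
((((d -> d) | ~~c) -> c) | (c -> (~a -> c))) = max(0.5, 1) = 1
~((((d -> d) | ~~c) -> c) | (c -> (~a -> c))): Gödel ¬ of 1 = 0 (operand ≠ 0)
(~((((d -> d) | ~~c) -> c) | (c -> (~a -> c))) -> b): 0 ≤ 0.6, so result = 1
(((~b -> (~b & ~(d -> ~c))) -> ((d -> a) -> b)) & (~((((d -> d) | ~~c) -> c) | (c -> (~a -> c))) -> b)) = min(0.6, 1) = 0.6

0.60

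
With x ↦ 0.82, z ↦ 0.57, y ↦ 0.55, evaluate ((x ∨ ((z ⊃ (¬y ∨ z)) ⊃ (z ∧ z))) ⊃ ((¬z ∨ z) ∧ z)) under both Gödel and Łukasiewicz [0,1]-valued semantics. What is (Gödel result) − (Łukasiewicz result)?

-0.18

Gödel evaluation:
  ¬y: Gödel ¬ of 0.55 = 0 (operand ≠ 0)
  (¬y ∨ z) = max(0, 0.57) = 0.57
  (z ⊃ (¬y ∨ z)): 0.57 ≤ 0.57, so result = 1
  (z ∧ z) = min(0.57, 0.57) = 0.57
  ((z ⊃ (¬y ∨ z)) ⊃ (z ∧ z)): 1 > 0.57, so result = 0.57
  (x ∨ ((z ⊃ (¬y ∨ z)) ⊃ (z ∧ z))) = max(0.82, 0.57) = 0.82
  ¬z: Gödel ¬ of 0.57 = 0 (operand ≠ 0)
  (¬z ∨ z) = max(0, 0.57) = 0.57
  ((¬z ∨ z) ∧ z) = min(0.57, 0.57) = 0.57
  ((x ∨ ((z ⊃ (¬y ∨ z)) ⊃ (z ∧ z))) ⊃ ((¬z ∨ z) ∧ z)): 0.82 > 0.57, so result = 0.57
  Gödel value = 0.57
Łukasiewicz evaluation:
  ¬y: Łukasiewicz ¬ gives 1 − 0.55 = 0.45
  (¬y ∨ z) = max(0.45, 0.57) = 0.57
  (z ⊃ (¬y ∨ z)): min(1, 1 − 0.57 + 0.57) = 1
  (z ∧ z) = min(0.57, 0.57) = 0.57
  ((z ⊃ (¬y ∨ z)) ⊃ (z ∧ z)): min(1, 1 − 1 + 0.57) = 0.57
  (x ∨ ((z ⊃ (¬y ∨ z)) ⊃ (z ∧ z))) = max(0.82, 0.57) = 0.82
  ¬z: Łukasiewicz ¬ gives 1 − 0.57 = 0.43
  (¬z ∨ z) = max(0.43, 0.57) = 0.57
  ((¬z ∨ z) ∧ z) = min(0.57, 0.57) = 0.57
  ((x ∨ ((z ⊃ (¬y ∨ z)) ⊃ (z ∧ z))) ⊃ ((¬z ∨ z) ∧ z)): min(1, 1 − 0.82 + 0.57) = 0.75
  Łukasiewicz value = 0.75
Difference: 0.57 − 0.75 = -0.18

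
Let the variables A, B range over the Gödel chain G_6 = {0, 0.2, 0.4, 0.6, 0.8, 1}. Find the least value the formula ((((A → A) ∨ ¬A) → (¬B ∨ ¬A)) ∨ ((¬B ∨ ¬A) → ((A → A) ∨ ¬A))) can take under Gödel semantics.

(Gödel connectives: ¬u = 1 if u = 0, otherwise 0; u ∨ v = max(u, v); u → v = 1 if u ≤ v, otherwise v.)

1.00

Every assignment gives 1. For instance at A = 0, B = 0:
  (A → A): 0 ≤ 0, so result = 1
  ¬A: Gödel ¬ of 0 = 1 (operand is 0)
  ((A → A) ∨ ¬A) = max(1, 1) = 1
  ¬B: Gödel ¬ of 0 = 1 (operand is 0)
  ¬A: Gödel ¬ of 0 = 1 (operand is 0)
  (¬B ∨ ¬A) = max(1, 1) = 1
  (((A → A) ∨ ¬A) → (¬B ∨ ¬A)): 1 ≤ 1, so result = 1
  ¬B: Gödel ¬ of 0 = 1 (operand is 0)
  ¬A: Gödel ¬ of 0 = 1 (operand is 0)
  (¬B ∨ ¬A) = max(1, 1) = 1
  (A → A): 0 ≤ 0, so result = 1
  ¬A: Gödel ¬ of 0 = 1 (operand is 0)
  ((A → A) ∨ ¬A) = max(1, 1) = 1
  ((¬B ∨ ¬A) → ((A → A) ∨ ¬A)): 1 ≤ 1, so result = 1
  ((((A → A) ∨ ¬A) → (¬B ∨ ¬A)) ∨ ((¬B ∨ ¬A) → ((A → A) ∨ ¬A))) = max(1, 1) = 1
All 36 assignments give value 1 — the formula is a G_6-tautology.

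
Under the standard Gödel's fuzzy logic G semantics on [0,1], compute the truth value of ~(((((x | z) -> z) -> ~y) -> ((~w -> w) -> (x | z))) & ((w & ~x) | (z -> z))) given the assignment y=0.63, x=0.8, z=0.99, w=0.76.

0.00

(x | z) = max(0.8, 0.99) = 0.99
((x | z) -> z): 0.99 ≤ 0.99, so result = 1
~y: Gödel ¬ of 0.63 = 0 (operand ≠ 0)
(((x | z) -> z) -> ~y): 1 > 0, so result = 0
~w: Gödel ¬ of 0.76 = 0 (operand ≠ 0)
(~w -> w): 0 ≤ 0.76, so result = 1
(x | z) = max(0.8, 0.99) = 0.99
((~w -> w) -> (x | z)): 1 > 0.99, so result = 0.99
((((x | z) -> z) -> ~y) -> ((~w -> w) -> (x | z))): 0 ≤ 0.99, so result = 1
~x: Gödel ¬ of 0.8 = 0 (operand ≠ 0)
(w & ~x) = min(0.76, 0) = 0
(z -> z): 0.99 ≤ 0.99, so result = 1
((w & ~x) | (z -> z)) = max(0, 1) = 1
(((((x | z) -> z) -> ~y) -> ((~w -> w) -> (x | z))) & ((w & ~x) | (z -> z))) = min(1, 1) = 1
~(((((x | z) -> z) -> ~y) -> ((~w -> w) -> (x | z))) & ((w & ~x) | (z -> z))): Gödel ¬ of 1 = 0 (operand ≠ 0)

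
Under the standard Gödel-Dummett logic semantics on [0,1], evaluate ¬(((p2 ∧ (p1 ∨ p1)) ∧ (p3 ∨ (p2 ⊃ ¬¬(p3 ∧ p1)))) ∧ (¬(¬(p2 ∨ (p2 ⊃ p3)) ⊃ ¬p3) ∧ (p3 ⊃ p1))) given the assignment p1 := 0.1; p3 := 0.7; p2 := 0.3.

1.00

(p1 ∨ p1) = max(0.1, 0.1) = 0.1
(p2 ∧ (p1 ∨ p1)) = min(0.3, 0.1) = 0.1
(p3 ∧ p1) = min(0.7, 0.1) = 0.1
¬(p3 ∧ p1): Gödel ¬ of 0.1 = 0 (operand ≠ 0)
¬¬(p3 ∧ p1): Gödel ¬ of 0 = 1 (operand is 0)
(p2 ⊃ ¬¬(p3 ∧ p1)): 0.3 ≤ 1, so result = 1
(p3 ∨ (p2 ⊃ ¬¬(p3 ∧ p1))) = max(0.7, 1) = 1
((p2 ∧ (p1 ∨ p1)) ∧ (p3 ∨ (p2 ⊃ ¬¬(p3 ∧ p1)))) = min(0.1, 1) = 0.1
(p2 ⊃ p3): 0.3 ≤ 0.7, so result = 1
(p2 ∨ (p2 ⊃ p3)) = max(0.3, 1) = 1
¬(p2 ∨ (p2 ⊃ p3)): Gödel ¬ of 1 = 0 (operand ≠ 0)
¬p3: Gödel ¬ of 0.7 = 0 (operand ≠ 0)
(¬(p2 ∨ (p2 ⊃ p3)) ⊃ ¬p3): 0 ≤ 0, so result = 1
¬(¬(p2 ∨ (p2 ⊃ p3)) ⊃ ¬p3): Gödel ¬ of 1 = 0 (operand ≠ 0)
(p3 ⊃ p1): 0.7 > 0.1, so result = 0.1
(¬(¬(p2 ∨ (p2 ⊃ p3)) ⊃ ¬p3) ∧ (p3 ⊃ p1)) = min(0, 0.1) = 0
(((p2 ∧ (p1 ∨ p1)) ∧ (p3 ∨ (p2 ⊃ ¬¬(p3 ∧ p1)))) ∧ (¬(¬(p2 ∨ (p2 ⊃ p3)) ⊃ ¬p3) ∧ (p3 ⊃ p1))) = min(0.1, 0) = 0
¬(((p2 ∧ (p1 ∨ p1)) ∧ (p3 ∨ (p2 ⊃ ¬¬(p3 ∧ p1)))) ∧ (¬(¬(p2 ∨ (p2 ⊃ p3)) ⊃ ¬p3) ∧ (p3 ⊃ p1))): Gödel ¬ of 0 = 1 (operand is 0)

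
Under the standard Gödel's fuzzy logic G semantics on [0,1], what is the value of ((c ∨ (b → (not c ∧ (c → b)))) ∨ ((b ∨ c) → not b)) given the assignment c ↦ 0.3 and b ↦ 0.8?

not c: Gödel ¬ of 0.3 = 0 (operand ≠ 0)
(c → b): 0.3 ≤ 0.8, so result = 1
(not c ∧ (c → b)) = min(0, 1) = 0
(b → (not c ∧ (c → b))): 0.8 > 0, so result = 0
(c ∨ (b → (not c ∧ (c → b)))) = max(0.3, 0) = 0.3
(b ∨ c) = max(0.8, 0.3) = 0.8
not b: Gödel ¬ of 0.8 = 0 (operand ≠ 0)
((b ∨ c) → not b): 0.8 > 0, so result = 0
((c ∨ (b → (not c ∧ (c → b)))) ∨ ((b ∨ c) → not b)) = max(0.3, 0) = 0.3

0.30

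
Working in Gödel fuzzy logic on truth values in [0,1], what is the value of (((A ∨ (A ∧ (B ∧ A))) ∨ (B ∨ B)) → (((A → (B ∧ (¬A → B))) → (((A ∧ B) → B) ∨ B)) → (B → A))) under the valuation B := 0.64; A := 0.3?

0.30

(B ∧ A) = min(0.64, 0.3) = 0.3
(A ∧ (B ∧ A)) = min(0.3, 0.3) = 0.3
(A ∨ (A ∧ (B ∧ A))) = max(0.3, 0.3) = 0.3
(B ∨ B) = max(0.64, 0.64) = 0.64
((A ∨ (A ∧ (B ∧ A))) ∨ (B ∨ B)) = max(0.3, 0.64) = 0.64
¬A: Gödel ¬ of 0.3 = 0 (operand ≠ 0)
(¬A → B): 0 ≤ 0.64, so result = 1
(B ∧ (¬A → B)) = min(0.64, 1) = 0.64
(A → (B ∧ (¬A → B))): 0.3 ≤ 0.64, so result = 1
(A ∧ B) = min(0.3, 0.64) = 0.3
((A ∧ B) → B): 0.3 ≤ 0.64, so result = 1
(((A ∧ B) → B) ∨ B) = max(1, 0.64) = 1
((A → (B ∧ (¬A → B))) → (((A ∧ B) → B) ∨ B)): 1 ≤ 1, so result = 1
(B → A): 0.64 > 0.3, so result = 0.3
(((A → (B ∧ (¬A → B))) → (((A ∧ B) → B) ∨ B)) → (B → A)): 1 > 0.3, so result = 0.3
(((A ∨ (A ∧ (B ∧ A))) ∨ (B ∨ B)) → (((A → (B ∧ (¬A → B))) → (((A ∧ B) → B) ∨ B)) → (B → A))): 0.64 > 0.3, so result = 0.3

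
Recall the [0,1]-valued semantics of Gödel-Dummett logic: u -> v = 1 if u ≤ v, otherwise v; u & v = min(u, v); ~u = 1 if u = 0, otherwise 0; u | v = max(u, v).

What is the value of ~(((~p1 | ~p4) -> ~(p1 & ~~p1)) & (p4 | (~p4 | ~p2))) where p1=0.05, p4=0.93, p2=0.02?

~p1: Gödel ¬ of 0.05 = 0 (operand ≠ 0)
~p4: Gödel ¬ of 0.93 = 0 (operand ≠ 0)
(~p1 | ~p4) = max(0, 0) = 0
~p1: Gödel ¬ of 0.05 = 0 (operand ≠ 0)
~~p1: Gödel ¬ of 0 = 1 (operand is 0)
(p1 & ~~p1) = min(0.05, 1) = 0.05
~(p1 & ~~p1): Gödel ¬ of 0.05 = 0 (operand ≠ 0)
((~p1 | ~p4) -> ~(p1 & ~~p1)): 0 ≤ 0, so result = 1
~p4: Gödel ¬ of 0.93 = 0 (operand ≠ 0)
~p2: Gödel ¬ of 0.02 = 0 (operand ≠ 0)
(~p4 | ~p2) = max(0, 0) = 0
(p4 | (~p4 | ~p2)) = max(0.93, 0) = 0.93
(((~p1 | ~p4) -> ~(p1 & ~~p1)) & (p4 | (~p4 | ~p2))) = min(1, 0.93) = 0.93
~(((~p1 | ~p4) -> ~(p1 & ~~p1)) & (p4 | (~p4 | ~p2))): Gödel ¬ of 0.93 = 0 (operand ≠ 0)

0.00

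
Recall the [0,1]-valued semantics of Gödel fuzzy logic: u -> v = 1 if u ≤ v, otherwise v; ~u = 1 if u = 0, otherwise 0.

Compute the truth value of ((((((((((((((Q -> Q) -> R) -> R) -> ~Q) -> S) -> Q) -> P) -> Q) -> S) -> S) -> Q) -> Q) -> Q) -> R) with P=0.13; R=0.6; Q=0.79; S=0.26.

0.60

(Q -> Q): 0.79 ≤ 0.79, so result = 1
((Q -> Q) -> R): 1 > 0.6, so result = 0.6
(((Q -> Q) -> R) -> R): 0.6 ≤ 0.6, so result = 1
~Q: Gödel ¬ of 0.79 = 0 (operand ≠ 0)
((((Q -> Q) -> R) -> R) -> ~Q): 1 > 0, so result = 0
(((((Q -> Q) -> R) -> R) -> ~Q) -> S): 0 ≤ 0.26, so result = 1
((((((Q -> Q) -> R) -> R) -> ~Q) -> S) -> Q): 1 > 0.79, so result = 0.79
(((((((Q -> Q) -> R) -> R) -> ~Q) -> S) -> Q) -> P): 0.79 > 0.13, so result = 0.13
((((((((Q -> Q) -> R) -> R) -> ~Q) -> S) -> Q) -> P) -> Q): 0.13 ≤ 0.79, so result = 1
(((((((((Q -> Q) -> R) -> R) -> ~Q) -> S) -> Q) -> P) -> Q) -> S): 1 > 0.26, so result = 0.26
((((((((((Q -> Q) -> R) -> R) -> ~Q) -> S) -> Q) -> P) -> Q) -> S) -> S): 0.26 ≤ 0.26, so result = 1
(((((((((((Q -> Q) -> R) -> R) -> ~Q) -> S) -> Q) -> P) -> Q) -> S) -> S) -> Q): 1 > 0.79, so result = 0.79
((((((((((((Q -> Q) -> R) -> R) -> ~Q) -> S) -> Q) -> P) -> Q) -> S) -> S) -> Q) -> Q): 0.79 ≤ 0.79, so result = 1
(((((((((((((Q -> Q) -> R) -> R) -> ~Q) -> S) -> Q) -> P) -> Q) -> S) -> S) -> Q) -> Q) -> Q): 1 > 0.79, so result = 0.79
((((((((((((((Q -> Q) -> R) -> R) -> ~Q) -> S) -> Q) -> P) -> Q) -> S) -> S) -> Q) -> Q) -> Q) -> R): 0.79 > 0.6, so result = 0.6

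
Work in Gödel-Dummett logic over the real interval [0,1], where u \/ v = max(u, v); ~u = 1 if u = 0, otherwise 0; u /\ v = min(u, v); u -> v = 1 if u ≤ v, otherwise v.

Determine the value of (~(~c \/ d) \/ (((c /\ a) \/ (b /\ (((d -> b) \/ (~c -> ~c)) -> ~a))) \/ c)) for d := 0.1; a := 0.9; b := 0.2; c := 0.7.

~c: Gödel ¬ of 0.7 = 0 (operand ≠ 0)
(~c \/ d) = max(0, 0.1) = 0.1
~(~c \/ d): Gödel ¬ of 0.1 = 0 (operand ≠ 0)
(c /\ a) = min(0.7, 0.9) = 0.7
(d -> b): 0.1 ≤ 0.2, so result = 1
~c: Gödel ¬ of 0.7 = 0 (operand ≠ 0)
~c: Gödel ¬ of 0.7 = 0 (operand ≠ 0)
(~c -> ~c): 0 ≤ 0, so result = 1
((d -> b) \/ (~c -> ~c)) = max(1, 1) = 1
~a: Gödel ¬ of 0.9 = 0 (operand ≠ 0)
(((d -> b) \/ (~c -> ~c)) -> ~a): 1 > 0, so result = 0
(b /\ (((d -> b) \/ (~c -> ~c)) -> ~a)) = min(0.2, 0) = 0
((c /\ a) \/ (b /\ (((d -> b) \/ (~c -> ~c)) -> ~a))) = max(0.7, 0) = 0.7
(((c /\ a) \/ (b /\ (((d -> b) \/ (~c -> ~c)) -> ~a))) \/ c) = max(0.7, 0.7) = 0.7
(~(~c \/ d) \/ (((c /\ a) \/ (b /\ (((d -> b) \/ (~c -> ~c)) -> ~a))) \/ c)) = max(0, 0.7) = 0.7

0.70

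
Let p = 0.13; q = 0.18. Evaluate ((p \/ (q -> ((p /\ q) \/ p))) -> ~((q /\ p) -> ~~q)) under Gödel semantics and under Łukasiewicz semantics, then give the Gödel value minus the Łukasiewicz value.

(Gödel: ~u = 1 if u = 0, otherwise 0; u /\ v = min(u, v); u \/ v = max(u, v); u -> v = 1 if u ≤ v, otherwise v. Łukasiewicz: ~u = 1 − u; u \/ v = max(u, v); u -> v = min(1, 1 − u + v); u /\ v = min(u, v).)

Gödel evaluation:
  (p /\ q) = min(0.13, 0.18) = 0.13
  ((p /\ q) \/ p) = max(0.13, 0.13) = 0.13
  (q -> ((p /\ q) \/ p)): 0.18 > 0.13, so result = 0.13
  (p \/ (q -> ((p /\ q) \/ p))) = max(0.13, 0.13) = 0.13
  (q /\ p) = min(0.18, 0.13) = 0.13
  ~q: Gödel ¬ of 0.18 = 0 (operand ≠ 0)
  ~~q: Gödel ¬ of 0 = 1 (operand is 0)
  ((q /\ p) -> ~~q): 0.13 ≤ 1, so result = 1
  ~((q /\ p) -> ~~q): Gödel ¬ of 1 = 0 (operand ≠ 0)
  ((p \/ (q -> ((p /\ q) \/ p))) -> ~((q /\ p) -> ~~q)): 0.13 > 0, so result = 0
  Gödel value = 0
Łukasiewicz evaluation:
  (p /\ q) = min(0.13, 0.18) = 0.13
  ((p /\ q) \/ p) = max(0.13, 0.13) = 0.13
  (q -> ((p /\ q) \/ p)): min(1, 1 − 0.18 + 0.13) = 0.95
  (p \/ (q -> ((p /\ q) \/ p))) = max(0.13, 0.95) = 0.95
  (q /\ p) = min(0.18, 0.13) = 0.13
  ~q: Łukasiewicz ¬ gives 1 − 0.18 = 0.82
  ~~q: Łukasiewicz ¬ gives 1 − 0.82 = 0.18
  ((q /\ p) -> ~~q): min(1, 1 − 0.13 + 0.18) = 1
  ~((q /\ p) -> ~~q): Łukasiewicz ¬ gives 1 − 1 = 0
  ((p \/ (q -> ((p /\ q) \/ p))) -> ~((q /\ p) -> ~~q)): min(1, 1 − 0.95 + 0) = 0.05
  Łukasiewicz value = 0.05
Difference: 0 − 0.05 = -0.05

-0.05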